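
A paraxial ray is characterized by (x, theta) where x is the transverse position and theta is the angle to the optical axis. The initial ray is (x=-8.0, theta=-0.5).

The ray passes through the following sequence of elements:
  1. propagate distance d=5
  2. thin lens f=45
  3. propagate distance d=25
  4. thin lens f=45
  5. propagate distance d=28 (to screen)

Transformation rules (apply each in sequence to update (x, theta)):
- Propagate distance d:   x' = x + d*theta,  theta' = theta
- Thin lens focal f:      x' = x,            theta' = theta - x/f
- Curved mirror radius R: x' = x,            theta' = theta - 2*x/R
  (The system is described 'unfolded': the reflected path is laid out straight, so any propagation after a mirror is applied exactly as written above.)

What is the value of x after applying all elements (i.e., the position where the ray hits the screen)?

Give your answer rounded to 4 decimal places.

Answer: -13.9519

Derivation:
Initial: x=-8.0000 theta=-0.5000
After 1 (propagate distance d=5): x=-10.5000 theta=-0.5000
After 2 (thin lens f=45): x=-10.5000 theta=-4/15 (≈-0.2667)
After 3 (propagate distance d=25): x=-103/6 (≈-17.1667) theta=-4/15 (≈-0.2667)
After 4 (thin lens f=45): x=-103/6 (≈-17.1667) theta=31/270 (≈0.1148)
After 5 (propagate distance d=28 (to screen)): x=-3767/270 (≈-13.9519) theta=31/270 (≈0.1148)
Rounded to 4 decimal places: x = -13.9519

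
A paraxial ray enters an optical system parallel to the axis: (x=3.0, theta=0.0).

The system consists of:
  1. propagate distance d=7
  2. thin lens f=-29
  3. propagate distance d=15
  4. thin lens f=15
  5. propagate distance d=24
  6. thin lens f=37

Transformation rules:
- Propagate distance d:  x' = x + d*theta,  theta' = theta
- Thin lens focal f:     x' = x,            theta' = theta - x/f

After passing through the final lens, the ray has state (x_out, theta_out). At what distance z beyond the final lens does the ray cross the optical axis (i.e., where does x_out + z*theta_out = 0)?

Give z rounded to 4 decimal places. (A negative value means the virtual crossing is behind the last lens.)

Initial: x=3.0000 theta=0.0000
After 1 (propagate distance d=7): x=3.0000 theta=0.0000
After 2 (thin lens f=-29): x=3.0000 theta=3/29 (≈0.1034)
After 3 (propagate distance d=15): x=132/29 (≈4.5517) theta=3/29 (≈0.1034)
After 4 (thin lens f=15): x=132/29 (≈4.5517) theta=-0.2000
After 5 (propagate distance d=24): x=-36/145 (≈-0.2483) theta=-0.2000
After 6 (thin lens f=37): x=-36/145 (≈-0.2483) theta=-1037/5365 (≈-0.1933)
z_focus = -x_out/theta_out = -(-36/145)/(-1037/5365) = -1332/1037 ≈ -1.2845
Rounded to 4 decimal places: z = -1.2845

Answer: -1.2845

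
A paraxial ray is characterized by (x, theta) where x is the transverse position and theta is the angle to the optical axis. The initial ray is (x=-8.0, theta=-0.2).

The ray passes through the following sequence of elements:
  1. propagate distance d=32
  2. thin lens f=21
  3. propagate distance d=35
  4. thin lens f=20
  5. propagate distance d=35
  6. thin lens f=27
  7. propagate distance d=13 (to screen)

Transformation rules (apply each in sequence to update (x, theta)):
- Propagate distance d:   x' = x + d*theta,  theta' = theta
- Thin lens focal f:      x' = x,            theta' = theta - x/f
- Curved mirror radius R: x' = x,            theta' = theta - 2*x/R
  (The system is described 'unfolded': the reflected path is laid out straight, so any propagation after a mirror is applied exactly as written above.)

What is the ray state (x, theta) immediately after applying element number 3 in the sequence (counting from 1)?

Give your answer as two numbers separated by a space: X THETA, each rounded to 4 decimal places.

Initial: x=-8.0000 theta=-0.2000
After 1 (propagate distance d=32): x=-14.4000 theta=-0.2000
After 2 (thin lens f=21): x=-14.4000 theta=17/35 (≈0.4857)
After 3 (propagate distance d=35): x=2.6000 theta=17/35 (≈0.4857)
Rounded to 4 decimal places: x = 2.6000, theta = 0.4857

Answer: 2.6000 0.4857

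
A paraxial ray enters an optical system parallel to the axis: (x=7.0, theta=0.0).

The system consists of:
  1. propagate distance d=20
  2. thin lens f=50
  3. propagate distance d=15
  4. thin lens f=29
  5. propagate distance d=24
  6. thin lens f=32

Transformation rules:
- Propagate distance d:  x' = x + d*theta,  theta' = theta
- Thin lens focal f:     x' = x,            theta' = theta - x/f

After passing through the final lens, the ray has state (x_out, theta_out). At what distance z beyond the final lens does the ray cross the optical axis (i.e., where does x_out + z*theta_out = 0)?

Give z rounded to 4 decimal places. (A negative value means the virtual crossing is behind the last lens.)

Initial: x=7.0000 theta=0.0000
After 1 (propagate distance d=20): x=7.0000 theta=0.0000
After 2 (thin lens f=50): x=7.0000 theta=-0.1400
After 3 (propagate distance d=15): x=4.9000 theta=-0.1400
After 4 (thin lens f=29): x=4.9000 theta=-224/725 (≈-0.3090)
After 5 (propagate distance d=24): x=-3647/1450 (≈-2.5152) theta=-224/725 (≈-0.3090)
After 6 (thin lens f=32): x=-3647/1450 (≈-2.5152) theta=-10689/46400 (≈-0.2304)
z_focus = -x_out/theta_out = -(-3647/1450)/(-10689/46400) = -16672/1527 ≈ -10.9181
Rounded to 4 decimal places: z = -10.9181

Answer: -10.9181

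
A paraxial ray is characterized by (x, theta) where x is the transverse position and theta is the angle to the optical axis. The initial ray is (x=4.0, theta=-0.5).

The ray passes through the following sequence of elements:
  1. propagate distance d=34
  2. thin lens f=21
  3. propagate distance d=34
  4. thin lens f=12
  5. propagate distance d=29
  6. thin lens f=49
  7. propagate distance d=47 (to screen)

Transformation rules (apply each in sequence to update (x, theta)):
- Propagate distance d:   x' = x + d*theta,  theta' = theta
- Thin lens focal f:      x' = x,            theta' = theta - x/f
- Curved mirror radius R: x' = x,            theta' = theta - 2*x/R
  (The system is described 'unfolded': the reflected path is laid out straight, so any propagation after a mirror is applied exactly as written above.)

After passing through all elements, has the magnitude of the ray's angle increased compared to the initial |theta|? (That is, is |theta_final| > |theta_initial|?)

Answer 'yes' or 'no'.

Initial: x=4.0000 theta=-0.5000
After 1 (propagate distance d=34): x=-13.0000 theta=-0.5000
After 2 (thin lens f=21): x=-13.0000 theta=5/42 (≈0.1190)
After 3 (propagate distance d=34): x=-188/21 (≈-8.9524) theta=5/42 (≈0.1190)
After 4 (thin lens f=12): x=-188/21 (≈-8.9524) theta=109/126 (≈0.8651)
After 5 (propagate distance d=29): x=2033/126 (≈16.1349) theta=109/126 (≈0.8651)
After 6 (thin lens f=49): x=2033/126 (≈16.1349) theta=1654/3087 (≈0.5358)
After 7 (propagate distance d=47 (to screen)): x=85031/2058 (≈41.3173) theta=1654/3087 (≈0.5358)
|theta_initial|=0.5000 |theta_final|=1654/3087 (≈0.5358) -> increased

Answer: yes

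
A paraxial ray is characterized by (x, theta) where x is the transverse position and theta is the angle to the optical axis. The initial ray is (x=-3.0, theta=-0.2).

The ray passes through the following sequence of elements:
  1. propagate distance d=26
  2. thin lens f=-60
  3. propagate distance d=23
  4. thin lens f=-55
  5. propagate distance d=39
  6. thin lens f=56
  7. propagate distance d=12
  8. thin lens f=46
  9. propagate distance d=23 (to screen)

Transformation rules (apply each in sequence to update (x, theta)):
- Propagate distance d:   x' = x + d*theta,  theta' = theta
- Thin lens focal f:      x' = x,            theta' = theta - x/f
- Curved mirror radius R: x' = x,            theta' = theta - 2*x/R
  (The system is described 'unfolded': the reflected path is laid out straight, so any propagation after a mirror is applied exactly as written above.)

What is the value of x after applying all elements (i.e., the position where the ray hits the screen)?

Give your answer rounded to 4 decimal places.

Initial: x=-3.0000 theta=-0.2000
After 1 (propagate distance d=26): x=-8.2000 theta=-0.2000
After 2 (thin lens f=-60): x=-8.2000 theta=-101/300 (≈-0.3367)
After 3 (propagate distance d=23): x=-4783/300 (≈-15.9433) theta=-101/300 (≈-0.3367)
After 4 (thin lens f=-55): x=-4783/300 (≈-15.9433) theta=-1723/2750 (≈-0.6265)
After 5 (propagate distance d=39): x=-666247/16500 (≈-40.3786) theta=-1723/2750 (≈-0.6265)
After 6 (thin lens f=56): x=-666247/16500 (≈-40.3786) theta=87319/924000 (≈0.0945)
After 7 (propagate distance d=12): x=-9065501/231000 (≈-39.2446) theta=87319/924000 (≈0.0945)
After 8 (thin lens f=46): x=-9065501/231000 (≈-39.2446) theta=610283/644000 (≈0.9476)
After 9 (propagate distance d=23 (to screen)): x=-3224533/184800 (≈-17.4488) theta=610283/644000 (≈0.9476)
Rounded to 4 decimal places: x = -17.4488

Answer: -17.4488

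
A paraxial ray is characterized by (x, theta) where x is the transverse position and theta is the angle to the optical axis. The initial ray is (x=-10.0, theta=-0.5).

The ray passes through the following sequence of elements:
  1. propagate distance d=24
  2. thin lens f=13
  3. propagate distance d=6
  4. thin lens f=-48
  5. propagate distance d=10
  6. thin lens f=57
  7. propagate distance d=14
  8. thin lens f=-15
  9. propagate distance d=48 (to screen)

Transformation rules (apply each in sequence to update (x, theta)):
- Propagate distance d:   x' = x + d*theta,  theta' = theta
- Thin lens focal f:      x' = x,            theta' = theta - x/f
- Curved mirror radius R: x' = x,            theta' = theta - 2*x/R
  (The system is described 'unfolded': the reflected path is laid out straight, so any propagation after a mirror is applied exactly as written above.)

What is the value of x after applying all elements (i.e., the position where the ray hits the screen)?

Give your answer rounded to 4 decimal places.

Initial: x=-10.0000 theta=-0.5000
After 1 (propagate distance d=24): x=-22.0000 theta=-0.5000
After 2 (thin lens f=13): x=-22.0000 theta=31/26 (≈1.1923)
After 3 (propagate distance d=6): x=-193/13 (≈-14.8462) theta=31/26 (≈1.1923)
After 4 (thin lens f=-48): x=-193/13 (≈-14.8462) theta=551/624 (≈0.8830)
After 5 (propagate distance d=10): x=-1877/312 (≈-6.0160) theta=551/624 (≈0.8830)
After 6 (thin lens f=57): x=-1877/312 (≈-6.0160) theta=35161/35568 (≈0.9886)
After 7 (propagate distance d=14): x=69569/8892 (≈7.8238) theta=35161/35568 (≈0.9886)
After 8 (thin lens f=-15): x=69569/8892 (≈7.8238) theta=805691/533520 (≈1.5101)
After 9 (propagate distance d=48 (to screen)): x=1190203/14820 (≈80.3106) theta=805691/533520 (≈1.5101)
Rounded to 4 decimal places: x = 80.3106

Answer: 80.3106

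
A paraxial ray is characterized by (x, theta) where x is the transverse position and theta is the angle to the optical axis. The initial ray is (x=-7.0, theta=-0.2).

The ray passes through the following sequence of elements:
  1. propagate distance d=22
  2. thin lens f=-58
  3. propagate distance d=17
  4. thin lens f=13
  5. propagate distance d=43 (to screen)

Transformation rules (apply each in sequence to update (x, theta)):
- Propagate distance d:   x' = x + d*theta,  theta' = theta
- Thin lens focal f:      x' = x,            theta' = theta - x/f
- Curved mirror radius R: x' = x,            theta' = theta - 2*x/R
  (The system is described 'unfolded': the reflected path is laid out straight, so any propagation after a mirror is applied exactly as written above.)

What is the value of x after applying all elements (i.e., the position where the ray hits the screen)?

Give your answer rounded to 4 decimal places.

Answer: 24.8130

Derivation:
Initial: x=-7.0000 theta=-0.2000
After 1 (propagate distance d=22): x=-11.4000 theta=-0.2000
After 2 (thin lens f=-58): x=-11.4000 theta=-23/58 (≈-0.3966)
After 3 (propagate distance d=17): x=-5261/290 (≈-18.1414) theta=-23/58 (≈-0.3966)
After 4 (thin lens f=13): x=-5261/290 (≈-18.1414) theta=1883/1885 (≈0.9989)
After 5 (propagate distance d=43 (to screen)): x=18709/754 (≈24.8130) theta=1883/1885 (≈0.9989)
Rounded to 4 decimal places: x = 24.8130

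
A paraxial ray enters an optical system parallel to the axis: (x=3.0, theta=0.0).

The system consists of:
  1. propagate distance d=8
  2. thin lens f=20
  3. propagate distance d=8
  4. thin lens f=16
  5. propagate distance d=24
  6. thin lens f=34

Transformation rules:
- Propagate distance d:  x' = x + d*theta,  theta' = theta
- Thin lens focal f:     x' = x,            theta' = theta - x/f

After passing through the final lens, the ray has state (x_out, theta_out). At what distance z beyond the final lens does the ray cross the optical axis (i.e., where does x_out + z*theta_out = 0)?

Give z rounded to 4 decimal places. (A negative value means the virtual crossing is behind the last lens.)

Answer: -34.5763

Derivation:
Initial: x=3.0000 theta=0.0000
After 1 (propagate distance d=8): x=3.0000 theta=0.0000
After 2 (thin lens f=20): x=3.0000 theta=-0.1500
After 3 (propagate distance d=8): x=1.8000 theta=-0.1500
After 4 (thin lens f=16): x=1.8000 theta=-0.2625
After 5 (propagate distance d=24): x=-4.5000 theta=-0.2625
After 6 (thin lens f=34): x=-4.5000 theta=-177/1360 (≈-0.1301)
z_focus = -x_out/theta_out = -(-4.5000)/(-177/1360) = -2040/59 ≈ -34.5763
Rounded to 4 decimal places: z = -34.5763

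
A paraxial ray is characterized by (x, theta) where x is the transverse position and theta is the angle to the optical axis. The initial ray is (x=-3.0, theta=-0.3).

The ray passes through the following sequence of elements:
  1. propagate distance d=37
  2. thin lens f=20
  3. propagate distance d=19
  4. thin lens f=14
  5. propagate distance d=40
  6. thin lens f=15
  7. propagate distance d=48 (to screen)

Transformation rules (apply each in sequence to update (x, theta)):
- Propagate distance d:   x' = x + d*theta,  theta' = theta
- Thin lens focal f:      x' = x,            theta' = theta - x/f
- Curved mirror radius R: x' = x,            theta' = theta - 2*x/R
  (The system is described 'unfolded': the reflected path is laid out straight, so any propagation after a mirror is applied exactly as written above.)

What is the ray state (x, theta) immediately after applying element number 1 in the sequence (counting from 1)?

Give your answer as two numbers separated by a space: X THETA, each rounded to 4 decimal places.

Initial: x=-3.0000 theta=-0.3000
After 1 (propagate distance d=37): x=-14.1000 theta=-0.3000
Rounded to 4 decimal places: x = -14.1000, theta = -0.3000

Answer: -14.1000 -0.3000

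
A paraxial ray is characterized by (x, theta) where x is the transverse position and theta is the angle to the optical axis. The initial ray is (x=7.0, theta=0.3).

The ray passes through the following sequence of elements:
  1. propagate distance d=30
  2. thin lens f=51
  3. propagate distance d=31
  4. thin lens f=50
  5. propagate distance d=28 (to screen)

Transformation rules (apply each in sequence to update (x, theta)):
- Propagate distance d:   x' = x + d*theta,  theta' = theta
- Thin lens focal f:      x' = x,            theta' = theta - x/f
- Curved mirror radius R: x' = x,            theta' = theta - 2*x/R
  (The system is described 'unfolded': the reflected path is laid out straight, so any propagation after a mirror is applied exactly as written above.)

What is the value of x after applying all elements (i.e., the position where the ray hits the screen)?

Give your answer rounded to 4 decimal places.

Initial: x=7.0000 theta=0.3000
After 1 (propagate distance d=30): x=16.0000 theta=0.3000
After 2 (thin lens f=51): x=16.0000 theta=-7/510 (≈-0.0137)
After 3 (propagate distance d=31): x=7943/510 (≈15.5745) theta=-7/510 (≈-0.0137)
After 4 (thin lens f=50): x=7943/510 (≈15.5745) theta=-8293/25500 (≈-0.3252)
After 5 (propagate distance d=28 (to screen)): x=27491/4250 (≈6.4685) theta=-8293/25500 (≈-0.3252)
Rounded to 4 decimal places: x = 6.4685

Answer: 6.4685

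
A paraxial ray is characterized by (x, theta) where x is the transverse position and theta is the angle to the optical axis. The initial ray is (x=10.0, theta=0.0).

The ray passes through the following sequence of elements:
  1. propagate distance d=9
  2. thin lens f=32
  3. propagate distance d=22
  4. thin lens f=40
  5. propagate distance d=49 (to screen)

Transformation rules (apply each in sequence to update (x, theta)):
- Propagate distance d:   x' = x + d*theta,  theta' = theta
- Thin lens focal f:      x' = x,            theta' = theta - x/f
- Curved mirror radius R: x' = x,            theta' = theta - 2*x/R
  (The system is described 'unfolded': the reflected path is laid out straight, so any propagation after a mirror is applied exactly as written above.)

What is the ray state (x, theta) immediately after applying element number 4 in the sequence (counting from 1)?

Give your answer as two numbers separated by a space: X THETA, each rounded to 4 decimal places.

Answer: 3.1250 -0.3906

Derivation:
Initial: x=10.0000 theta=0.0000
After 1 (propagate distance d=9): x=10.0000 theta=0.0000
After 2 (thin lens f=32): x=10.0000 theta=-0.3125
After 3 (propagate distance d=22): x=3.1250 theta=-0.3125
After 4 (thin lens f=40): x=3.1250 theta=-25/64 (≈-0.3906)
Rounded to 4 decimal places: x = 3.1250, theta = -0.3906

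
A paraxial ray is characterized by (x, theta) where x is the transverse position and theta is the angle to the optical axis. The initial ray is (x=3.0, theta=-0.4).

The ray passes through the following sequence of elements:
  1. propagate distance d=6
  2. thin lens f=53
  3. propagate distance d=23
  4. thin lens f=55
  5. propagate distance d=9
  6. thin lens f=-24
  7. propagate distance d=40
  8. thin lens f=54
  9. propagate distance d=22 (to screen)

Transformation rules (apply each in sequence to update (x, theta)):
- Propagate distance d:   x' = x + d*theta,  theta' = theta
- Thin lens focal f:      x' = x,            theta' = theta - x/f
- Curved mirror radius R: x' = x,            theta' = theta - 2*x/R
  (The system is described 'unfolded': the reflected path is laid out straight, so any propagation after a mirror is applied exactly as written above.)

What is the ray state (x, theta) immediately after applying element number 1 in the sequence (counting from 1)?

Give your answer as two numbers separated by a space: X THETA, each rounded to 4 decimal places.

Initial: x=3.0000 theta=-0.4000
After 1 (propagate distance d=6): x=0.6000 theta=-0.4000
Rounded to 4 decimal places: x = 0.6000, theta = -0.4000

Answer: 0.6000 -0.4000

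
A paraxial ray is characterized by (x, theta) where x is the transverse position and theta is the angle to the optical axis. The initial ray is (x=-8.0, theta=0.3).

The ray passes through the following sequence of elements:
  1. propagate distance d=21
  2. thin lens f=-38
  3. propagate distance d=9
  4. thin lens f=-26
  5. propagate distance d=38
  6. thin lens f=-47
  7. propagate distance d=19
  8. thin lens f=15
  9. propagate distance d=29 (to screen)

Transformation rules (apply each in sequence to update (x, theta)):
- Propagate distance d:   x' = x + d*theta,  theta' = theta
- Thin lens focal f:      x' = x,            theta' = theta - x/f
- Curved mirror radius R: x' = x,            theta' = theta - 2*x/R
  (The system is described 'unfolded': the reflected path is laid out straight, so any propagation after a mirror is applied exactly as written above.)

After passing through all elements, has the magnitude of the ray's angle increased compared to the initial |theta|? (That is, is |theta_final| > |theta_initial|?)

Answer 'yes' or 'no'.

Initial: x=-8.0000 theta=0.3000
After 1 (propagate distance d=21): x=-1.7000 theta=0.3000
After 2 (thin lens f=-38): x=-1.7000 theta=97/380 (≈0.2553)
After 3 (propagate distance d=9): x=227/380 (≈0.5974) theta=97/380 (≈0.2553)
After 4 (thin lens f=-26): x=227/380 (≈0.5974) theta=2749/9880 (≈0.2782)
After 5 (propagate distance d=38): x=27591/2470 (≈11.1704) theta=2749/9880 (≈0.2782)
After 6 (thin lens f=-47): x=27591/2470 (≈11.1704) theta=239567/464360 (≈0.5159)
After 7 (propagate distance d=19): x=9738881/464360 (≈20.9727) theta=239567/464360 (≈0.5159)
After 8 (thin lens f=15): x=9738881/464360 (≈20.9727) theta=-768172/870675 (≈-0.8823)
After 9 (propagate distance d=29 (to screen)): x=-32132689/6965400 (≈-4.6132) theta=-768172/870675 (≈-0.8823)
|theta_initial|=0.3000 |theta_final|=768172/870675 (≈0.8823) -> increased

Answer: yes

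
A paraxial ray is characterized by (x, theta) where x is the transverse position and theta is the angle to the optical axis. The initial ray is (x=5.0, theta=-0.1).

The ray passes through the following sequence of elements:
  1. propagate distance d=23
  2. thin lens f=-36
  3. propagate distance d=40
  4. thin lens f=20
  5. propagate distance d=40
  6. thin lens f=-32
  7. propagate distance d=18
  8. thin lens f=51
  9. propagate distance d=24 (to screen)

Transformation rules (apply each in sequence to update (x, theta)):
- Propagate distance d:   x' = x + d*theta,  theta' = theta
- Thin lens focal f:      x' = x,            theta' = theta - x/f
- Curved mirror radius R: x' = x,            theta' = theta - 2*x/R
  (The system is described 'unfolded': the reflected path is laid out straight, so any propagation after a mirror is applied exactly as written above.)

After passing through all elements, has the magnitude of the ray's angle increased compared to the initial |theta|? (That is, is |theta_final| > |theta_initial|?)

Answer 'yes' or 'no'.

Initial: x=5.0000 theta=-0.1000
After 1 (propagate distance d=23): x=2.7000 theta=-0.1000
After 2 (thin lens f=-36): x=2.7000 theta=-0.0250
After 3 (propagate distance d=40): x=1.7000 theta=-0.0250
After 4 (thin lens f=20): x=1.7000 theta=-0.1100
After 5 (propagate distance d=40): x=-2.7000 theta=-0.1100
After 6 (thin lens f=-32): x=-2.7000 theta=-311/1600 (≈-0.1944)
After 7 (propagate distance d=18): x=-4959/800 (≈-6.1988) theta=-311/1600 (≈-0.1944)
After 8 (thin lens f=51): x=-4959/800 (≈-6.1988) theta=-1981/27200 (≈-0.0728)
After 9 (propagate distance d=24 (to screen)): x=-4323/544 (≈-7.9467) theta=-1981/27200 (≈-0.0728)
|theta_initial|=0.1000 |theta_final|=1981/27200 (≈0.0728) -> not increased

Answer: no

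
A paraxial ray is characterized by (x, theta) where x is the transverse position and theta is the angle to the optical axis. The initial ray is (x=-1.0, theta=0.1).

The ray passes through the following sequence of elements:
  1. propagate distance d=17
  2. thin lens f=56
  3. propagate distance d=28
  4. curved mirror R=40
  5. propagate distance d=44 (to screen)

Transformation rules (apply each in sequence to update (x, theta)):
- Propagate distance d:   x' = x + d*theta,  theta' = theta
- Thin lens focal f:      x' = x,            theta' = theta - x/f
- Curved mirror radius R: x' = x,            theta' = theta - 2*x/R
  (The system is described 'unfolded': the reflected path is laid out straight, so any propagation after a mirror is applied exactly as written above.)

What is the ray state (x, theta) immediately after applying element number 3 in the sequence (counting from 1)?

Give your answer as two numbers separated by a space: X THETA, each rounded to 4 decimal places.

Initial: x=-1.0000 theta=0.1000
After 1 (propagate distance d=17): x=0.7000 theta=0.1000
After 2 (thin lens f=56): x=0.7000 theta=0.0875
After 3 (propagate distance d=28): x=3.1500 theta=0.0875
Rounded to 4 decimal places: x = 3.1500, theta = 0.0875

Answer: 3.1500 0.0875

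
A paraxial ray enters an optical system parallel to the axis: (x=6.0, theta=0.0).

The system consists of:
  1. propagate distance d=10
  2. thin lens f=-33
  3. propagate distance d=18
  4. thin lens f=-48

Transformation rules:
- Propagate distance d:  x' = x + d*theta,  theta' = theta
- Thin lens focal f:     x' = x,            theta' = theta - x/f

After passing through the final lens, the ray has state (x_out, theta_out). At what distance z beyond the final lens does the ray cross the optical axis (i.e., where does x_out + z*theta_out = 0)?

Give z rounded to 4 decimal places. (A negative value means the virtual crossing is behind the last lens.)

Answer: -24.7273

Derivation:
Initial: x=6.0000 theta=0.0000
After 1 (propagate distance d=10): x=6.0000 theta=0.0000
After 2 (thin lens f=-33): x=6.0000 theta=2/11 (≈0.1818)
After 3 (propagate distance d=18): x=102/11 (≈9.2727) theta=2/11 (≈0.1818)
After 4 (thin lens f=-48): x=102/11 (≈9.2727) theta=0.3750
z_focus = -x_out/theta_out = -(102/11)/(0.3750) = -272/11 ≈ -24.7273
Rounded to 4 decimal places: z = -24.7273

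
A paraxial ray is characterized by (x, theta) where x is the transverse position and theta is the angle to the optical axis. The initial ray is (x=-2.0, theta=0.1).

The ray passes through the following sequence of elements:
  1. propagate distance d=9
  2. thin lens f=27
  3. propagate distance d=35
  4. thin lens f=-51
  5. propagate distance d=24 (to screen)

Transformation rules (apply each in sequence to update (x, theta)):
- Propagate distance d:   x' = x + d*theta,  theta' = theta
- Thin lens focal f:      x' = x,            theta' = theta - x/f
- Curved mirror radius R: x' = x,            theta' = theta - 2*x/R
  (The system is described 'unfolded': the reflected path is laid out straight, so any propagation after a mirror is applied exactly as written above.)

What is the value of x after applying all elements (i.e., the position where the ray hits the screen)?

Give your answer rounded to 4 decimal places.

Answer: 9.0041

Derivation:
Initial: x=-2.0000 theta=0.1000
After 1 (propagate distance d=9): x=-1.1000 theta=0.1000
After 2 (thin lens f=27): x=-1.1000 theta=19/135 (≈0.1407)
After 3 (propagate distance d=35): x=1033/270 (≈3.8259) theta=19/135 (≈0.1407)
After 4 (thin lens f=-51): x=1033/270 (≈3.8259) theta=2971/13770 (≈0.2158)
After 5 (propagate distance d=24 (to screen)): x=41329/4590 (≈9.0041) theta=2971/13770 (≈0.2158)
Rounded to 4 decimal places: x = 9.0041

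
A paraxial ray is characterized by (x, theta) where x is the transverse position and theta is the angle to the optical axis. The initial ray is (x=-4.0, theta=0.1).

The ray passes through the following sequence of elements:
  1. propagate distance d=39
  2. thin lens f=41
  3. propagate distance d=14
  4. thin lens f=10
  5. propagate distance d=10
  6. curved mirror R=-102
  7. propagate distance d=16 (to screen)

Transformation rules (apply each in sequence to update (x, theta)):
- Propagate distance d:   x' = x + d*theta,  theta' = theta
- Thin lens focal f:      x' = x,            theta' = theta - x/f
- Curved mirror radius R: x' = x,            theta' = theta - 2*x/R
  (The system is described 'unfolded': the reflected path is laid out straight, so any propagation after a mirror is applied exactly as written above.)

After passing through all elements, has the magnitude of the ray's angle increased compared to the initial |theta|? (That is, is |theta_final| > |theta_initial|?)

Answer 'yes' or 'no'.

Answer: no

Derivation:
Initial: x=-4.0000 theta=0.1000
After 1 (propagate distance d=39): x=-0.1000 theta=0.1000
After 2 (thin lens f=41): x=-0.1000 theta=21/205 (≈0.1024)
After 3 (propagate distance d=14): x=547/410 (≈1.3341) theta=21/205 (≈0.1024)
After 4 (thin lens f=10): x=547/410 (≈1.3341) theta=-127/4100 (≈-0.0310)
After 5 (propagate distance d=10): x=42/41 (≈1.0244) theta=-127/4100 (≈-0.0310)
After 6 (curved mirror R=-102): x=42/41 (≈1.0244) theta=-759/69700 (≈-0.0109)
After 7 (propagate distance d=16 (to screen)): x=14814/17425 (≈0.8502) theta=-759/69700 (≈-0.0109)
|theta_initial|=0.1000 |theta_final|=759/69700 (≈0.0109) -> not increased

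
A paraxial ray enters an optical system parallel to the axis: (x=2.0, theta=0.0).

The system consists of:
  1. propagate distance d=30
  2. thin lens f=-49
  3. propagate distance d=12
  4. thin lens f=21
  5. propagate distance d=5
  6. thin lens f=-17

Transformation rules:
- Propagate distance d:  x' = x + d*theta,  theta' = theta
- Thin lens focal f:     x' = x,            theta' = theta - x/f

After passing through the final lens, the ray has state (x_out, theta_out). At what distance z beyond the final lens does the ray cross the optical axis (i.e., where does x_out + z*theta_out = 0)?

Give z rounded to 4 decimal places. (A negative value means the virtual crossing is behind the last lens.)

Answer: -45.8279

Derivation:
Initial: x=2.0000 theta=0.0000
After 1 (propagate distance d=30): x=2.0000 theta=0.0000
After 2 (thin lens f=-49): x=2.0000 theta=2/49 (≈0.0408)
After 3 (propagate distance d=12): x=122/49 (≈2.4898) theta=2/49 (≈0.0408)
After 4 (thin lens f=21): x=122/49 (≈2.4898) theta=-80/1029 (≈-0.0777)
After 5 (propagate distance d=5): x=2162/1029 (≈2.1011) theta=-80/1029 (≈-0.0777)
After 6 (thin lens f=-17): x=2162/1029 (≈2.1011) theta=802/17493 (≈0.0458)
z_focus = -x_out/theta_out = -(2162/1029)/(802/17493) = -18377/401 ≈ -45.8279
Rounded to 4 decimal places: z = -45.8279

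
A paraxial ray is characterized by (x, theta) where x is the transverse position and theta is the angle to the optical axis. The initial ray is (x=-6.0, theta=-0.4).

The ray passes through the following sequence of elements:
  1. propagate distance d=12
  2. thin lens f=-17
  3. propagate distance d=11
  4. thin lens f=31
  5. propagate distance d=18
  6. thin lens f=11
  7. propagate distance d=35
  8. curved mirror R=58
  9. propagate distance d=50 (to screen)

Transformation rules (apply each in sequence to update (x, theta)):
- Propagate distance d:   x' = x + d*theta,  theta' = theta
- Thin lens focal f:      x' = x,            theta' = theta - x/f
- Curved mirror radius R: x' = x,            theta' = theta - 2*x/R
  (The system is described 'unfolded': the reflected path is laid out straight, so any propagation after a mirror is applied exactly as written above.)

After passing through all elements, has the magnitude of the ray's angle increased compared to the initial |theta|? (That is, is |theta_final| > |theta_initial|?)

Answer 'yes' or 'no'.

Answer: yes

Derivation:
Initial: x=-6.0000 theta=-0.4000
After 1 (propagate distance d=12): x=-10.8000 theta=-0.4000
After 2 (thin lens f=-17): x=-10.8000 theta=-88/85 (≈-1.0353)
After 3 (propagate distance d=11): x=-1886/85 (≈-22.1882) theta=-88/85 (≈-1.0353)
After 4 (thin lens f=31): x=-1886/85 (≈-22.1882) theta=-842/2635 (≈-0.3195)
After 5 (propagate distance d=18): x=-73622/2635 (≈-27.9400) theta=-842/2635 (≈-0.3195)
After 6 (thin lens f=11): x=-73622/2635 (≈-27.9400) theta=12872/5797 (≈2.2205)
After 7 (propagate distance d=35): x=1442758/28985 (≈49.7760) theta=12872/5797 (≈2.2205)
After 8 (curved mirror R=58): x=1442758/28985 (≈49.7760) theta=423682/840565 (≈0.5040)
After 9 (propagate distance d=50 (to screen)): x=5729462/76415 (≈74.9782) theta=423682/840565 (≈0.5040)
|theta_initial|=0.4000 |theta_final|=423682/840565 (≈0.5040) -> increased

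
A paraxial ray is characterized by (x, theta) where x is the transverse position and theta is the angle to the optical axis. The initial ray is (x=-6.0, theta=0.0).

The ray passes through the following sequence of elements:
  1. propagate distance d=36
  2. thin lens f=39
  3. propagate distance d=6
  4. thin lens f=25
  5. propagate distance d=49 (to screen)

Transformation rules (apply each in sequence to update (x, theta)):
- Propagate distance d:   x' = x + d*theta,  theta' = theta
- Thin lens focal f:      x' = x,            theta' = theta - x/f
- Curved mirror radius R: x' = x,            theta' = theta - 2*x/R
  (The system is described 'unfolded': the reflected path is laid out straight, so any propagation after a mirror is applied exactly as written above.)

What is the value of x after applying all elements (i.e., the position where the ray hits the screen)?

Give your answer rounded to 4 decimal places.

Answer: 12.4123

Derivation:
Initial: x=-6.0000 theta=0.0000
After 1 (propagate distance d=36): x=-6.0000 theta=0.0000
After 2 (thin lens f=39): x=-6.0000 theta=2/13 (≈0.1538)
After 3 (propagate distance d=6): x=-66/13 (≈-5.0769) theta=2/13 (≈0.1538)
After 4 (thin lens f=25): x=-66/13 (≈-5.0769) theta=116/325 (≈0.3569)
After 5 (propagate distance d=49 (to screen)): x=4034/325 (≈12.4123) theta=116/325 (≈0.3569)
Rounded to 4 decimal places: x = 12.4123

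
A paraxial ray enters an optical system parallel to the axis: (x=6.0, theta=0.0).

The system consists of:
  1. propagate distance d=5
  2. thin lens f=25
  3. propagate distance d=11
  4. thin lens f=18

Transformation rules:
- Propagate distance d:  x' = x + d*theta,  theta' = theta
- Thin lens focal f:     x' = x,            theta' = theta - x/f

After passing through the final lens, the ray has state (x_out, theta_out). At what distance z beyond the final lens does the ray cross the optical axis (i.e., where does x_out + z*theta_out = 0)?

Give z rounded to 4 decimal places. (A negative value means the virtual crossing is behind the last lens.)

Initial: x=6.0000 theta=0.0000
After 1 (propagate distance d=5): x=6.0000 theta=0.0000
After 2 (thin lens f=25): x=6.0000 theta=-0.2400
After 3 (propagate distance d=11): x=3.3600 theta=-0.2400
After 4 (thin lens f=18): x=3.3600 theta=-32/75 (≈-0.4267)
z_focus = -x_out/theta_out = -(3.3600)/(-32/75) = 7.8750
Rounded to 4 decimal places: z = 7.8750

Answer: 7.8750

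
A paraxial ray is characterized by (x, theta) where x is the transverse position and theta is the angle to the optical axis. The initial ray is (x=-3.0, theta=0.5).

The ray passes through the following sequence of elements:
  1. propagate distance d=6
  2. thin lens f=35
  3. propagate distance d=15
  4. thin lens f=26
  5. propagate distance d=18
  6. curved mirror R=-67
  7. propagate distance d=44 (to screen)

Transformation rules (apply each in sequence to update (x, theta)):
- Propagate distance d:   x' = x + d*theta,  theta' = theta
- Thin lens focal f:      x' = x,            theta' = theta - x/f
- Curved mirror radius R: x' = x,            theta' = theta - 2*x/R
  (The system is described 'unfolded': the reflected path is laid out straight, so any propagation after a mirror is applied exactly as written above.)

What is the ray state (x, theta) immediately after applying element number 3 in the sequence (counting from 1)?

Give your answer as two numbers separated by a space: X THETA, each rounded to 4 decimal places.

Initial: x=-3.0000 theta=0.5000
After 1 (propagate distance d=6): x=0.0000 theta=0.5000
After 2 (thin lens f=35): x=0.0000 theta=0.5000
After 3 (propagate distance d=15): x=7.5000 theta=0.5000
Rounded to 4 decimal places: x = 7.5000, theta = 0.5000

Answer: 7.5000 0.5000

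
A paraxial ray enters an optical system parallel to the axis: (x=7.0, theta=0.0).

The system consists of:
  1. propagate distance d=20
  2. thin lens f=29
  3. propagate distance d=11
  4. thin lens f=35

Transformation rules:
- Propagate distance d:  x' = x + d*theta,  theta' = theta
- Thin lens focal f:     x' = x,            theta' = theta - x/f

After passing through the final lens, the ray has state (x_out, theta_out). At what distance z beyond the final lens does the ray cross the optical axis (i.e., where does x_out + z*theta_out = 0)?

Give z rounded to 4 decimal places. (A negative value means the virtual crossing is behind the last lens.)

Answer: 11.8868

Derivation:
Initial: x=7.0000 theta=0.0000
After 1 (propagate distance d=20): x=7.0000 theta=0.0000
After 2 (thin lens f=29): x=7.0000 theta=-7/29 (≈-0.2414)
After 3 (propagate distance d=11): x=126/29 (≈4.3448) theta=-7/29 (≈-0.2414)
After 4 (thin lens f=35): x=126/29 (≈4.3448) theta=-53/145 (≈-0.3655)
z_focus = -x_out/theta_out = -(126/29)/(-53/145) = 630/53 ≈ 11.8868
Rounded to 4 decimal places: z = 11.8868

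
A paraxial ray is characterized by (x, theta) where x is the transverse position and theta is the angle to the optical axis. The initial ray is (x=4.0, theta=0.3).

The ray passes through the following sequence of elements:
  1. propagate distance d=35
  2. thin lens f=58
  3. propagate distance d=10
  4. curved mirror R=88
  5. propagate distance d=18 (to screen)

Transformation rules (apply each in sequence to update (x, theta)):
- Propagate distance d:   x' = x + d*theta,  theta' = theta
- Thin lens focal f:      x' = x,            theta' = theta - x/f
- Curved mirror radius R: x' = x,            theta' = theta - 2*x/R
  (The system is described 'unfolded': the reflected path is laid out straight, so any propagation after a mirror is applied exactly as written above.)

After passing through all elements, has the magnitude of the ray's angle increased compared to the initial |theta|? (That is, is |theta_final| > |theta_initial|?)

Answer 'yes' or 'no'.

Answer: no

Derivation:
Initial: x=4.0000 theta=0.3000
After 1 (propagate distance d=35): x=14.5000 theta=0.3000
After 2 (thin lens f=58): x=14.5000 theta=0.0500
After 3 (propagate distance d=10): x=15.0000 theta=0.0500
After 4 (curved mirror R=88): x=15.0000 theta=-16/55 (≈-0.2909)
After 5 (propagate distance d=18 (to screen)): x=537/55 (≈9.7636) theta=-16/55 (≈-0.2909)
|theta_initial|=0.3000 |theta_final|=16/55 (≈0.2909) -> not increased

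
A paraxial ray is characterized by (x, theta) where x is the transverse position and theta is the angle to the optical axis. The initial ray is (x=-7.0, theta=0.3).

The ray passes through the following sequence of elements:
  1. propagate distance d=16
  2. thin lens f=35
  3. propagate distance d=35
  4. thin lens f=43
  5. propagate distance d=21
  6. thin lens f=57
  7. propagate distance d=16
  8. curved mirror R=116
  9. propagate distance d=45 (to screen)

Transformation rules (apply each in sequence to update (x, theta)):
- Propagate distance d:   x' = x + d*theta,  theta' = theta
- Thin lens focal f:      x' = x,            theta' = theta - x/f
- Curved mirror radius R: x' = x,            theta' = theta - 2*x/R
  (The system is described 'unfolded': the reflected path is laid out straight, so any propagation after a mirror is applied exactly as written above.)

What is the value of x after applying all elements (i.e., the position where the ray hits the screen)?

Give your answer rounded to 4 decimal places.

Answer: -2.3965

Derivation:
Initial: x=-7.0000 theta=0.3000
After 1 (propagate distance d=16): x=-2.2000 theta=0.3000
After 2 (thin lens f=35): x=-2.2000 theta=127/350 (≈0.3629)
After 3 (propagate distance d=35): x=10.5000 theta=127/350 (≈0.3629)
After 4 (thin lens f=43): x=10.5000 theta=893/7525 (≈0.1187)
After 5 (propagate distance d=21): x=27933/2150 (≈12.9921) theta=893/7525 (≈0.1187)
After 6 (thin lens f=57): x=27933/2150 (≈12.9921) theta=-31243/285950 (≈-0.1093)
After 7 (propagate distance d=16): x=3215201/285950 (≈11.2439) theta=-31243/285950 (≈-0.1093)
After 8 (curved mirror R=116): x=3215201/285950 (≈11.2439) theta=-4953/16340 (≈-0.3031)
After 9 (propagate distance d=45 (to screen)): x=-1370573/571900 (≈-2.3965) theta=-4953/16340 (≈-0.3031)
Rounded to 4 decimal places: x = -2.3965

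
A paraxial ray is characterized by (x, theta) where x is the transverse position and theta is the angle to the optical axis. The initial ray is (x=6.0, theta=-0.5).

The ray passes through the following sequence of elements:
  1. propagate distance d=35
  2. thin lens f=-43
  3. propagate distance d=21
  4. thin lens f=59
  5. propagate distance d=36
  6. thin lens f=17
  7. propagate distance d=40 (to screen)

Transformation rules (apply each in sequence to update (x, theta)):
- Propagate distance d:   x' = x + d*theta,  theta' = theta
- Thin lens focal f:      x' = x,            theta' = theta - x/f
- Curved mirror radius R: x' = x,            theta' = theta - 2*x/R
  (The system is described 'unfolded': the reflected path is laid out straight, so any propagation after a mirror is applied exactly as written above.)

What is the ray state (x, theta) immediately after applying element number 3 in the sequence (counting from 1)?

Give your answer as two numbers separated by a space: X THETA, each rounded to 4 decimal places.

Initial: x=6.0000 theta=-0.5000
After 1 (propagate distance d=35): x=-11.5000 theta=-0.5000
After 2 (thin lens f=-43): x=-11.5000 theta=-33/43 (≈-0.7674)
After 3 (propagate distance d=21): x=-2375/86 (≈-27.6163) theta=-33/43 (≈-0.7674)
Rounded to 4 decimal places: x = -27.6163, theta = -0.7674

Answer: -27.6163 -0.7674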